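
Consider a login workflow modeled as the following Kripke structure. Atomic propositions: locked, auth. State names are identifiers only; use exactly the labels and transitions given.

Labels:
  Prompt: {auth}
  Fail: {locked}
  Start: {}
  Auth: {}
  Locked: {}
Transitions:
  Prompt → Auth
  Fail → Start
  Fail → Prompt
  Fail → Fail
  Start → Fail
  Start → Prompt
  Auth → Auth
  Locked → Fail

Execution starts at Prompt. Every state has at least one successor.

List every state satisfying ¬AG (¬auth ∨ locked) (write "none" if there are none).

{Prompt, Fail, Start, Locked}

States satisfying ¬auth ∨ locked: {Fail, Start, Auth, Locked}.
States satisfying AG (¬auth ∨ locked): {Auth}.
States satisfying ¬AG (¬auth ∨ locked): {Prompt, Fail, Start, Locked}.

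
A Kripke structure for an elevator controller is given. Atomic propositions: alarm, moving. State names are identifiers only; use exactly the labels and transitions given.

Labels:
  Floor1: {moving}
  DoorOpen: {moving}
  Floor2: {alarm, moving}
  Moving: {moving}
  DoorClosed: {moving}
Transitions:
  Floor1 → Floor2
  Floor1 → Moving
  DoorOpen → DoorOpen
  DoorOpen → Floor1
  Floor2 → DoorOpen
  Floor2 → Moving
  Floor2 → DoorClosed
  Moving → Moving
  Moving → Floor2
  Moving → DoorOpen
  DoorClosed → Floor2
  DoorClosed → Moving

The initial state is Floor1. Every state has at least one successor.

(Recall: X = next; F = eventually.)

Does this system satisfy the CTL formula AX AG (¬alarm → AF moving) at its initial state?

States satisfying AG (¬alarm → AF moving): {Floor1, DoorOpen, Floor2, Moving, DoorClosed}.
States satisfying AX AG (¬alarm → AF moving): {Floor1, DoorOpen, Floor2, Moving, DoorClosed}.
Floor1 ∈ Sat(AX AG (¬alarm → AF moving)).

Yes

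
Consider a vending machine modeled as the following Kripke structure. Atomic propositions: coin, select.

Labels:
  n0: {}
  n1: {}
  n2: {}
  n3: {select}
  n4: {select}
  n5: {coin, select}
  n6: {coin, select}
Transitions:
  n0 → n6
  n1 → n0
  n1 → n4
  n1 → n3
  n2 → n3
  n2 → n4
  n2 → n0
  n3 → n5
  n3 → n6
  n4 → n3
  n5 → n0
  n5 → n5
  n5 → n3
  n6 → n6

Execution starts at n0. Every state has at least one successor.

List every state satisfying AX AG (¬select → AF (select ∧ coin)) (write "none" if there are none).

States satisfying AG (¬select → AF (select ∧ coin)): {n0, n1, n2, n3, n4, n5, n6}.
States satisfying AX AG (¬select → AF (select ∧ coin)): {n0, n1, n2, n3, n4, n5, n6}.

{n0, n1, n2, n3, n4, n5, n6}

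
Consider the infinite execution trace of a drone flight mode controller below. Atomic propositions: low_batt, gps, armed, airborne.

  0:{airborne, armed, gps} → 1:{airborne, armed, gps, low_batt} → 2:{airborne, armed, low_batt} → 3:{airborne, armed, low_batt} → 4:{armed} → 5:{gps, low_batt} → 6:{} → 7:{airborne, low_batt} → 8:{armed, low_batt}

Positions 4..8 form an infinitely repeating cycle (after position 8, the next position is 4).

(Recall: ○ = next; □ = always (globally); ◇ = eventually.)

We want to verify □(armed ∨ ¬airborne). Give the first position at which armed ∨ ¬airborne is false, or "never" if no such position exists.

7

Check armed ∨ ¬airborne at each position in order: 0 ✓, 1 ✓, 2 ✓, 3 ✓, 4 ✓, 5 ✓, 6 ✓.
At position 7 the labels are {airborne, low_batt}, so armed ∨ ¬airborne is false there. This is the first violation.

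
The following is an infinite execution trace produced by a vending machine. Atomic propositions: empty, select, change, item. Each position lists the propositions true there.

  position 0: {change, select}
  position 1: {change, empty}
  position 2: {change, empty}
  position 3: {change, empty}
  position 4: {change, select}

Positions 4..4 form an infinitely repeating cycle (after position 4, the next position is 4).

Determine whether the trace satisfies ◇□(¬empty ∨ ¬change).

□(¬empty ∨ ¬change) holds at position 4, which is reachable from 0, so ◇□(¬empty ∨ ¬change) holds.

Yes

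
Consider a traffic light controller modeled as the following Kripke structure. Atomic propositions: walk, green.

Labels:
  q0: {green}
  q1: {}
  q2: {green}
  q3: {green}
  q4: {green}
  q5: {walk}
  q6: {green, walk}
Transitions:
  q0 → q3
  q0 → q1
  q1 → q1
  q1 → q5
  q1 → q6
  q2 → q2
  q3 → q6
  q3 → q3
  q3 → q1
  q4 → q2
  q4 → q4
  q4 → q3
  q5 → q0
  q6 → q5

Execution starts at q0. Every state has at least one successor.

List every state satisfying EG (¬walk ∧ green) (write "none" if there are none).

{q0, q2, q3, q4}

States satisfying ¬walk ∧ green: {q0, q2, q3, q4}.
States satisfying EG (¬walk ∧ green): {q0, q2, q3, q4}.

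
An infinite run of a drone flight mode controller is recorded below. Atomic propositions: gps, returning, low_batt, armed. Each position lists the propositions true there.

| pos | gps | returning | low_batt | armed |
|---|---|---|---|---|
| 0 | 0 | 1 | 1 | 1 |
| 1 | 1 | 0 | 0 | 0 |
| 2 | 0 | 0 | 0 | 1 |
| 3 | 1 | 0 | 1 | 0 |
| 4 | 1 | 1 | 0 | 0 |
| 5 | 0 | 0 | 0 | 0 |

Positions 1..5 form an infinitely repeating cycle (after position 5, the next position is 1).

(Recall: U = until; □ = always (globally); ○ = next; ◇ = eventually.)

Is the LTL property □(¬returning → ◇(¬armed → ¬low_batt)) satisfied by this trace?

¬returning → ◇(¬armed → ¬low_batt) holds at every position 0..5, and those are all positions ever visited, so □(¬returning → ◇(¬armed → ¬low_batt)) holds.
Positions where ¬returning holds: 1, 2, 3, 5.
Check ◇(¬armed → ¬low_batt) at each: 1→ok, 2→ok, 3→ok, 5→ok.

Holds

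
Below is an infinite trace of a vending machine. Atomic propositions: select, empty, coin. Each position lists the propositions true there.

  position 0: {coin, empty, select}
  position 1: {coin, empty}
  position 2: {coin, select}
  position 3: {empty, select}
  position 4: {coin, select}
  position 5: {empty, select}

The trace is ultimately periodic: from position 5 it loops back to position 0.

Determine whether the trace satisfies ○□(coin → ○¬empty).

The position after 0 is 1; □(coin → ○¬empty) is false there.

Does not hold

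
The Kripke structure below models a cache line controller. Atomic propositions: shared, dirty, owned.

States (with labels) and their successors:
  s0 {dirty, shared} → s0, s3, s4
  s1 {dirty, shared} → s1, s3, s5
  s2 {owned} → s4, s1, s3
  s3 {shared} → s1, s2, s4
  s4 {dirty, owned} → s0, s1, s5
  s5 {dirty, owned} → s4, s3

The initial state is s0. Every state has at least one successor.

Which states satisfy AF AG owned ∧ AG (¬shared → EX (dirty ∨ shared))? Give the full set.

none

States satisfying AG owned: ∅.
States satisfying AF AG owned: ∅.
States satisfying ¬shared → EX (dirty ∨ shared): {s0, s1, s2, s3, s4, s5}.
States satisfying AG (¬shared → EX (dirty ∨ shared)): {s0, s1, s2, s3, s4, s5}.
States satisfying AF AG owned ∧ AG (¬shared → EX (dirty ∨ shared)): ∅.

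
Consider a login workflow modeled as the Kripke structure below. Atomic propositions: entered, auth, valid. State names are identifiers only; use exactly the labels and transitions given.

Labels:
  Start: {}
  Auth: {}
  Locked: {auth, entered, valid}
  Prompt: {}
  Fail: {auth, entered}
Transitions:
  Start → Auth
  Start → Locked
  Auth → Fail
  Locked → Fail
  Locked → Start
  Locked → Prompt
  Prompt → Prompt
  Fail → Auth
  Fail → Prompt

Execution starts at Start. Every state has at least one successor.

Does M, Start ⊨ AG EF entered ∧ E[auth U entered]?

States satisfying EF entered: {Start, Auth, Locked, Fail}.
States satisfying AG EF entered: ∅.
States satisfying auth: {Locked, Fail}.
States satisfying entered: {Locked, Fail}.
States satisfying E[auth U entered]: {Locked, Fail}.
States satisfying AG EF entered ∧ E[auth U entered]: ∅.
Start ∉ Sat(AG EF entered ∧ E[auth U entered]).

Violated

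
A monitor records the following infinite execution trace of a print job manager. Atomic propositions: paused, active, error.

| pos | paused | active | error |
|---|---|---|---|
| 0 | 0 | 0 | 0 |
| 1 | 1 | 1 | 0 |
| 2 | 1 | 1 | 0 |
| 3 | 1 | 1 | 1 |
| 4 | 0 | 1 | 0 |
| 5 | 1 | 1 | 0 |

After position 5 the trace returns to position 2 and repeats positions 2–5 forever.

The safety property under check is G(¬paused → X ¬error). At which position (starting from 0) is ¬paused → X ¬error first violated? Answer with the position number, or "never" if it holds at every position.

¬paused → X ¬error holds at every position 0..5, and those are all the positions the trace ever visits, so the invariant G(¬paused → X ¬error) is never violated.

never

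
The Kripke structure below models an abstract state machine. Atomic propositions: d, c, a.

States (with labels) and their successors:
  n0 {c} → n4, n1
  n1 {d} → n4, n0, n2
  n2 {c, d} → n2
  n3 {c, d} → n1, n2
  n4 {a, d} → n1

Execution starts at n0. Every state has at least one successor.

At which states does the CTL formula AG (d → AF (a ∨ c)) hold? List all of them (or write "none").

States satisfying d → AF (a ∨ c): {n0, n1, n2, n3, n4}.
States satisfying AG (d → AF (a ∨ c)): {n0, n1, n2, n3, n4}.

{n0, n1, n2, n3, n4}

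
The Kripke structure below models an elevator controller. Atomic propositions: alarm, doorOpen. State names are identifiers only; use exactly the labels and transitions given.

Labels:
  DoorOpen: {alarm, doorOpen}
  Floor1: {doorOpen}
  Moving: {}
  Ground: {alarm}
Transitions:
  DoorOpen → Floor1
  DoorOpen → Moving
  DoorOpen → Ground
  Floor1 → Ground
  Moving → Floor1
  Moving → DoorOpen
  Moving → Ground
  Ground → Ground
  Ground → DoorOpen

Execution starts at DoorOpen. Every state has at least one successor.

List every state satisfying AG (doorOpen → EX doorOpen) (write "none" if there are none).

none

States satisfying doorOpen → EX doorOpen: {DoorOpen, Moving, Ground}.
States satisfying AG (doorOpen → EX doorOpen): ∅.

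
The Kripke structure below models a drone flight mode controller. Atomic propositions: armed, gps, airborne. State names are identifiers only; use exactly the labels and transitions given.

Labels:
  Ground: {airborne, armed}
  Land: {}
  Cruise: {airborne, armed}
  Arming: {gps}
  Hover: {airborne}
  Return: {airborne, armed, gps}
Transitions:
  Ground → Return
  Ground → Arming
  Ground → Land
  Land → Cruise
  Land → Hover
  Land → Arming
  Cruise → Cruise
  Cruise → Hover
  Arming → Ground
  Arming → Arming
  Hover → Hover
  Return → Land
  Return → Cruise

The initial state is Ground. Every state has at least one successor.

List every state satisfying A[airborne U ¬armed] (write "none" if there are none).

{Land, Arming, Hover}

States satisfying airborne: {Ground, Cruise, Hover, Return}.
States satisfying ¬armed: {Land, Arming, Hover}.
States satisfying A[airborne U ¬armed]: {Land, Arming, Hover}.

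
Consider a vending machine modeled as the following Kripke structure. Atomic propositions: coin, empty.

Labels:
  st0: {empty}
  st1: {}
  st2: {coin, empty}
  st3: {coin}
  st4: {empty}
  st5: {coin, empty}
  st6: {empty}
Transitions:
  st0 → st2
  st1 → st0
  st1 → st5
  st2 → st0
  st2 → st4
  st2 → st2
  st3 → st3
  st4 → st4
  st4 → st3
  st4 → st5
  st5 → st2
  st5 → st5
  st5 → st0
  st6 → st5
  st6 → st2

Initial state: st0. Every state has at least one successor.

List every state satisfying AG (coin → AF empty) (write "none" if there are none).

none

States satisfying coin → AF empty: {st0, st1, st2, st4, st5, st6}.
States satisfying AG (coin → AF empty): ∅.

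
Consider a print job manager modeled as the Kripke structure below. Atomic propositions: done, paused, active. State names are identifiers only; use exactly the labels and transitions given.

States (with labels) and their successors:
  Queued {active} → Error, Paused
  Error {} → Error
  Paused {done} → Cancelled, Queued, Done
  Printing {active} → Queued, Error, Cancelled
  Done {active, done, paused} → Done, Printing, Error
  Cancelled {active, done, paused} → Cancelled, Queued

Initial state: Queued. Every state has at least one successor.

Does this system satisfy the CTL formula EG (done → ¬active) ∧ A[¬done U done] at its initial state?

No

States satisfying done → ¬active: {Queued, Error, Paused, Printing}.
States satisfying EG (done → ¬active): {Queued, Error, Paused, Printing}.
States satisfying ¬done: {Queued, Error, Printing}.
States satisfying done: {Paused, Done, Cancelled}.
States satisfying A[¬done U done]: {Paused, Done, Cancelled}.
States satisfying EG (done → ¬active) ∧ A[¬done U done]: {Paused}.
Queued ∉ Sat(EG (done → ¬active) ∧ A[¬done U done]).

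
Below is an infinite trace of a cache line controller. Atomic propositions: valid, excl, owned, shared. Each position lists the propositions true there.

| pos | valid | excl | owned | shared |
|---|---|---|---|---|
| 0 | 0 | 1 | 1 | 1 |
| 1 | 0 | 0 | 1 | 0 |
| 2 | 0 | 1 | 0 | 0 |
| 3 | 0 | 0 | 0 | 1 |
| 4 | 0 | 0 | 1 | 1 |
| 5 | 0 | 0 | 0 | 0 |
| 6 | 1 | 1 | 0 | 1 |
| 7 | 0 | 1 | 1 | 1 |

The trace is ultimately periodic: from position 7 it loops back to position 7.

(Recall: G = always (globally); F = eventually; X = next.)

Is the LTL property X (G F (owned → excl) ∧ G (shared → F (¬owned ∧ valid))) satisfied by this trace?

Does not hold

The position after 0 is 1; G F (owned → excl) ∧ G (shared → F (¬owned ∧ valid)) is false there.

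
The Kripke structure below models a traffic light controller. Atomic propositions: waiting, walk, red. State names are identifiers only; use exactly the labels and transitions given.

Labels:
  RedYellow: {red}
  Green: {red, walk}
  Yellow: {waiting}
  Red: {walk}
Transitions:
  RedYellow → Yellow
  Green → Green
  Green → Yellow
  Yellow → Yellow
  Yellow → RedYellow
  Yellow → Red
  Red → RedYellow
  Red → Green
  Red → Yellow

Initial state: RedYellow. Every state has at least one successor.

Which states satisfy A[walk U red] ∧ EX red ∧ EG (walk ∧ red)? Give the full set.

States satisfying walk: {Green, Red}.
States satisfying red: {RedYellow, Green}.
States satisfying A[walk U red]: {RedYellow, Green}.
States satisfying EX red: {Green, Yellow, Red}.
States satisfying A[walk U red] ∧ EX red: {Green}.
States satisfying walk ∧ red: {Green}.
States satisfying EG (walk ∧ red): {Green}.
States satisfying A[walk U red] ∧ EX red ∧ EG (walk ∧ red): {Green}.

{Green}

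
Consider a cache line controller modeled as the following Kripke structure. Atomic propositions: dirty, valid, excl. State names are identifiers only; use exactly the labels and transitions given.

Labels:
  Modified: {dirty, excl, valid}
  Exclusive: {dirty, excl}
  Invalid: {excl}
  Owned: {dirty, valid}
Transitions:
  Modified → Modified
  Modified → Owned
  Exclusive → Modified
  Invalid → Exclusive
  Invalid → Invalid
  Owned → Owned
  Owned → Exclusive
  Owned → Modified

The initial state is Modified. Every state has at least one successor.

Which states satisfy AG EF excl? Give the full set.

States satisfying EF excl: {Modified, Exclusive, Invalid, Owned}.
States satisfying AG EF excl: {Modified, Exclusive, Invalid, Owned}.

{Modified, Exclusive, Invalid, Owned}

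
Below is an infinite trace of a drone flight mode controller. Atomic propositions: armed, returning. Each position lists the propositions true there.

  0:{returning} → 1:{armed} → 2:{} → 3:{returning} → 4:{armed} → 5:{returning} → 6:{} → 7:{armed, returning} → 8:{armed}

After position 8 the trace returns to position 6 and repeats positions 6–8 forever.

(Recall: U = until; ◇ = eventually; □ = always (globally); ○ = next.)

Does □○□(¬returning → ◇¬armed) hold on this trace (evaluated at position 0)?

○□(¬returning → ◇¬armed) holds at every position 0..8, and those are all positions ever visited, so □○□(¬returning → ◇¬armed) holds.

Satisfied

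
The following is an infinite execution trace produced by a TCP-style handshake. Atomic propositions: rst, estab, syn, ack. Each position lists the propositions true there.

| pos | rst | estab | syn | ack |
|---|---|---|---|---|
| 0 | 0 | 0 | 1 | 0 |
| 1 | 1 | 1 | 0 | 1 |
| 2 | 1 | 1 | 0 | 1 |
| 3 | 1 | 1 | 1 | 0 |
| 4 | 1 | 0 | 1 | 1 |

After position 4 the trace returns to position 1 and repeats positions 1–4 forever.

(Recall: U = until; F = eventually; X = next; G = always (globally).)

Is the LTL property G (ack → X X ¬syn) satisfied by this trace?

Does not hold

ack → X X ¬syn must hold at every position from 0 onward. It fails at position 1, so G (ack → X X ¬syn) is false.
Positions where ack holds: 1, 2, 4.
Check X X ¬syn at each: 1→fails, 2→fails, 4→ok.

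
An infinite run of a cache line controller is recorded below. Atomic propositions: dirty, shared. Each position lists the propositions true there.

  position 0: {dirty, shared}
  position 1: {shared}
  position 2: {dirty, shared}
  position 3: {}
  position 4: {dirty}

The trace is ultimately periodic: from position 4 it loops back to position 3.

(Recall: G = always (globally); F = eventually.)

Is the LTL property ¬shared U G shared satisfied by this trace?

Walking from position 0: at position 0, G shared has not yet held and ¬shared fails, so ¬shared U G shared is false.

Does not hold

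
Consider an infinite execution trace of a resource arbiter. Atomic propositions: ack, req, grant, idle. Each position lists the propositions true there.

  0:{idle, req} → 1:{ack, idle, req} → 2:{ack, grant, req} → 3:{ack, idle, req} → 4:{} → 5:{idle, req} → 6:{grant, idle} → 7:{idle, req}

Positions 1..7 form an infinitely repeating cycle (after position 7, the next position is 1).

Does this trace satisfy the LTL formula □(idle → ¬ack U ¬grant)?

idle → ¬ack U ¬grant holds at every position 0..7, and those are all positions ever visited, so □(idle → ¬ack U ¬grant) holds.
Positions where idle holds: 0, 1, 3, 5, 6, 7.
Check ¬ack U ¬grant at each: 0→ok, 1→ok, 3→ok, 5→ok, 6→ok, 7→ok.

Holds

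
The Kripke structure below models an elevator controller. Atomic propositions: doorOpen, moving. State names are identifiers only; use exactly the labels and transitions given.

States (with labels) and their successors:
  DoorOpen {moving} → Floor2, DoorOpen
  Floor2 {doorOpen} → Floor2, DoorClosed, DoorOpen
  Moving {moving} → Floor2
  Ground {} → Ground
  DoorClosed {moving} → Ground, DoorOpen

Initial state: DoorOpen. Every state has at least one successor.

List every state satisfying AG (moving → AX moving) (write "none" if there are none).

{Ground}

States satisfying moving → AX moving: {Floor2, Ground}.
States satisfying AG (moving → AX moving): {Ground}.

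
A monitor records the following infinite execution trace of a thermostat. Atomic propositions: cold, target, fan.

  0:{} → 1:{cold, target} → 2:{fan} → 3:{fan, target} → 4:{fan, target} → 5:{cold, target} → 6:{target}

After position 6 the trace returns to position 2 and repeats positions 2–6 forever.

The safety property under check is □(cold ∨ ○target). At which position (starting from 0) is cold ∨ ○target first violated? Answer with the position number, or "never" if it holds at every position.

6

Check cold ∨ ○target at each position in order: 0 ✓, 1 ✓, 2 ✓, 3 ✓, 4 ✓, 5 ✓.
At position 6 the labels are {target} and the next position 2 has {fan}, so cold ∨ ○target is false there. This is the first violation.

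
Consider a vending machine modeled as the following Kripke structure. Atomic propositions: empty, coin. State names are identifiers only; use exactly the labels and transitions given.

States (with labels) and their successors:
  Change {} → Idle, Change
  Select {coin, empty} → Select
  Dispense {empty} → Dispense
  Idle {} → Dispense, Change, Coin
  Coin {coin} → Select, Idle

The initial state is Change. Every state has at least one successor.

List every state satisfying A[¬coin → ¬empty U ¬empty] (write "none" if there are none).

{Change, Idle, Coin}

States satisfying ¬coin → ¬empty: {Change, Select, Idle, Coin}.
States satisfying ¬empty: {Change, Idle, Coin}.
States satisfying A[¬coin → ¬empty U ¬empty]: {Change, Idle, Coin}.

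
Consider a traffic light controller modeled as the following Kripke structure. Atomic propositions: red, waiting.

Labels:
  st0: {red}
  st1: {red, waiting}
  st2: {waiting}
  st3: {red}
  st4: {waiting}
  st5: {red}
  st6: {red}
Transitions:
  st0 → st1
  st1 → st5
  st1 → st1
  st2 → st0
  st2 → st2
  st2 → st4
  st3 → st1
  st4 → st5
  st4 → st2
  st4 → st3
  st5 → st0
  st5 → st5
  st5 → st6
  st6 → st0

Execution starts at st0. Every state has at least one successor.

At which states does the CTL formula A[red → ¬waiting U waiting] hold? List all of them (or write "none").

{st0, st1, st2, st3, st4, st6}

States satisfying red → ¬waiting: {st0, st2, st3, st4, st5, st6}.
States satisfying waiting: {st1, st2, st4}.
States satisfying A[red → ¬waiting U waiting]: {st0, st1, st2, st3, st4, st6}.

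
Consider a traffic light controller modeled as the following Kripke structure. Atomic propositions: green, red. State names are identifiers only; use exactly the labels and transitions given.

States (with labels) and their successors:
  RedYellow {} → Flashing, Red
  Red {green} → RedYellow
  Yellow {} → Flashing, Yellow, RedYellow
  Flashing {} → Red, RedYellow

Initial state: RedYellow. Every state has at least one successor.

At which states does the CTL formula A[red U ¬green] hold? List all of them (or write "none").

{RedYellow, Yellow, Flashing}

States satisfying red: ∅.
States satisfying ¬green: {RedYellow, Yellow, Flashing}.
States satisfying A[red U ¬green]: {RedYellow, Yellow, Flashing}.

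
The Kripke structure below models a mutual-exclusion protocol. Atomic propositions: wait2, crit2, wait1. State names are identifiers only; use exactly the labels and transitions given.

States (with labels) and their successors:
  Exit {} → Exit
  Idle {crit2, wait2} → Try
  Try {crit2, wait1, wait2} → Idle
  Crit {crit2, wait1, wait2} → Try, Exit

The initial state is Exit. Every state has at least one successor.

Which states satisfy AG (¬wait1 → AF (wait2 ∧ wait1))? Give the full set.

{Idle, Try}

States satisfying ¬wait1 → AF (wait2 ∧ wait1): {Idle, Try, Crit}.
States satisfying AG (¬wait1 → AF (wait2 ∧ wait1)): {Idle, Try}.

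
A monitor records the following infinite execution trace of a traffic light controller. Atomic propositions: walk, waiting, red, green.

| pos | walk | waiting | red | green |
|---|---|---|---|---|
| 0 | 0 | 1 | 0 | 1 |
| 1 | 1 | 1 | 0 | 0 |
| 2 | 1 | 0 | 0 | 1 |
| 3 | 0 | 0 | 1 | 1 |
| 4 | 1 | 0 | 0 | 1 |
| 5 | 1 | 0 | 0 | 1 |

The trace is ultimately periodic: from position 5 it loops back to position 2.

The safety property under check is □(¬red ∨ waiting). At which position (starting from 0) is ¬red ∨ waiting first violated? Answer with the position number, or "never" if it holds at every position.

Check ¬red ∨ waiting at each position in order: 0 ✓, 1 ✓, 2 ✓.
At position 3 the labels are {green, red}, so ¬red ∨ waiting is false there. This is the first violation.

3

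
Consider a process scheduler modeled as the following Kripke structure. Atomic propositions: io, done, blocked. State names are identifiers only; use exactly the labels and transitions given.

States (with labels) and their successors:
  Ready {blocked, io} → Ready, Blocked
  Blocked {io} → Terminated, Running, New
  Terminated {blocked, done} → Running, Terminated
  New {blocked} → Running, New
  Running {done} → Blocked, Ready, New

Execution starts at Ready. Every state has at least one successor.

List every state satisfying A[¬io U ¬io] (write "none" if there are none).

{Terminated, New, Running}

States satisfying ¬io: {Terminated, New, Running}.
States satisfying A[¬io U ¬io]: {Terminated, New, Running}.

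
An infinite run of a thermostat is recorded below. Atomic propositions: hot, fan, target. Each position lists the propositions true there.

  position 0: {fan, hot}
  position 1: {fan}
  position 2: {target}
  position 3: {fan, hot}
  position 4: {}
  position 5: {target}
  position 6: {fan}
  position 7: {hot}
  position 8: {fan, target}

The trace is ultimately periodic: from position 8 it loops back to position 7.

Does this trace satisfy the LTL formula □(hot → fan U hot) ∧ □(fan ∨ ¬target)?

hot → fan U hot holds at every position 0..8, and those are all positions ever visited, so □(hot → fan U hot) holds.
Positions where hot holds: 0, 3, 7.
Check fan U hot at each: 0→ok, 3→ok, 7→ok.
fan ∨ ¬target must hold at every position from 0 onward. It fails at position 2, so □(fan ∨ ¬target) is false.
At position 0: □(hot → fan U hot) is true; □(fan ∨ ¬target) is false; so □(hot → fan U hot) ∧ □(fan ∨ ¬target) is false.

Violated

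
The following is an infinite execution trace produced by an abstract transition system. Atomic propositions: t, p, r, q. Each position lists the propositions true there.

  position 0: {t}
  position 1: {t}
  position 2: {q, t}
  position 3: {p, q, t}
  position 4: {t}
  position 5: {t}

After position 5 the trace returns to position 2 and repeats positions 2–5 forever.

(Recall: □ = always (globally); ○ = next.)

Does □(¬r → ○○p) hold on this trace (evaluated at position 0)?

¬r → ○○p must hold at every position from 0 onward. It fails at position 0, so □(¬r → ○○p) is false.
Positions where ¬r holds: 0, 1, 2, 3, 4, 5.
Check ○○p at each: 0→fails, 1→ok, 2→fails, 3→fails, 4→fails, 5→ok.

Does not hold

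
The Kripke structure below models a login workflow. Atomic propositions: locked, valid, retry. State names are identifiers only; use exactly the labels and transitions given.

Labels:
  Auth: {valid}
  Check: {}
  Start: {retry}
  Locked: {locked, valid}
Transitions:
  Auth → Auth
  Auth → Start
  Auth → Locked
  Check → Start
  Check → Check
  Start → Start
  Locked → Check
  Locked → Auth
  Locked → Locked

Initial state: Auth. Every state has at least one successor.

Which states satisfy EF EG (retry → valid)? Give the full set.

{Auth, Check, Locked}

States satisfying EG (retry → valid): {Auth, Check, Locked}.
States satisfying EF EG (retry → valid): {Auth, Check, Locked}.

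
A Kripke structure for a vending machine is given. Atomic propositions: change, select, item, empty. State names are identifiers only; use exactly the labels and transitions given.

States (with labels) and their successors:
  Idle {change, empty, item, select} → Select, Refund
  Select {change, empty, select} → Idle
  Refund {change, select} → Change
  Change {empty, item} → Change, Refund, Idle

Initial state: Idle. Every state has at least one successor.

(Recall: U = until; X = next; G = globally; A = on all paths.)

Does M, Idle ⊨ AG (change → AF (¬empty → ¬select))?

States satisfying change → AF (¬empty → ¬select): {Idle, Select, Refund, Change}.
States satisfying AG (change → AF (¬empty → ¬select)): {Idle, Select, Refund, Change}.
Every state reachable from Idle satisfies change → AF (¬empty → ¬select).
Idle ∈ Sat(AG (change → AF (¬empty → ¬select))).

Satisfied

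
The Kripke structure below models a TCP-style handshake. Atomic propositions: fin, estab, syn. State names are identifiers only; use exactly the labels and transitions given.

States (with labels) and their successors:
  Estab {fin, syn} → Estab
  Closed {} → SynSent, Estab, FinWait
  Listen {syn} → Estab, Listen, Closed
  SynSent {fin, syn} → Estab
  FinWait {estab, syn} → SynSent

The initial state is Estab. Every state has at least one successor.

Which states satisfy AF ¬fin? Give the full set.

States satisfying ¬fin: {Closed, Listen, FinWait}.
States satisfying AF ¬fin: {Closed, Listen, FinWait}.

{Closed, Listen, FinWait}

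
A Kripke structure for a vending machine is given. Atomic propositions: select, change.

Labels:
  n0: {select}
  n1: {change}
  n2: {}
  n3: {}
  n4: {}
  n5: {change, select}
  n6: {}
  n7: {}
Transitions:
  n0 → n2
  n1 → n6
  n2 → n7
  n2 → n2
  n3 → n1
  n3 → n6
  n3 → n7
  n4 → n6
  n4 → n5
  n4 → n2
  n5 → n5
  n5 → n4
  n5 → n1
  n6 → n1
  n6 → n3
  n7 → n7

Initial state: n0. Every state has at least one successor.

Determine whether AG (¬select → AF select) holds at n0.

States satisfying ¬select → AF select: {n0, n5}.
States satisfying AG (¬select → AF select): ∅.
n2 is reachable from n0 and violates ¬select → AF select, so AG fails at n0.
n0 ∉ Sat(AG (¬select → AF select)).

Violated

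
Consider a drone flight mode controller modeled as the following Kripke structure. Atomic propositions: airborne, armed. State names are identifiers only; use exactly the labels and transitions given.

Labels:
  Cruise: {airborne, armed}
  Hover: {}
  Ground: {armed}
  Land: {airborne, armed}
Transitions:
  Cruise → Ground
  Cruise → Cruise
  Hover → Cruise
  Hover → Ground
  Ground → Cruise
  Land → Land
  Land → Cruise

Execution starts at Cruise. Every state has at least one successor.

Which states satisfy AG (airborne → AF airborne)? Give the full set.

{Cruise, Hover, Ground, Land}

States satisfying airborne → AF airborne: {Cruise, Hover, Ground, Land}.
States satisfying AG (airborne → AF airborne): {Cruise, Hover, Ground, Land}.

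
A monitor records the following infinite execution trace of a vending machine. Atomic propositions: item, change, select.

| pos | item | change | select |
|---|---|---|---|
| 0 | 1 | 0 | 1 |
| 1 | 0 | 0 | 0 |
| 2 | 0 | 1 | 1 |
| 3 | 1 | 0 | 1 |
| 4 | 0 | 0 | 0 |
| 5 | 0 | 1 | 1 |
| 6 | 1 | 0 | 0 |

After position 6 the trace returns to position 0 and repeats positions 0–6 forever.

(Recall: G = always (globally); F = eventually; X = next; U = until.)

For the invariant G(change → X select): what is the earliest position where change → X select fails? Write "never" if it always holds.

5

Check change → X select at each position in order: 0 ✓, 1 ✓, 2 ✓, 3 ✓, 4 ✓.
At position 5 the labels are {change, select} and the next position 6 has {item}, so change → X select is false there. This is the first violation.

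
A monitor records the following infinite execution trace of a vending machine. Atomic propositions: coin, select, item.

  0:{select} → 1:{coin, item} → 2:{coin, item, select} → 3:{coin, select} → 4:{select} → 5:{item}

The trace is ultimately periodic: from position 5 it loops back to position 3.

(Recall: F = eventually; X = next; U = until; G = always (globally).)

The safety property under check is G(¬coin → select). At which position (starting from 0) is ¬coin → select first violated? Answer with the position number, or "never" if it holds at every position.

5

Check ¬coin → select at each position in order: 0 ✓, 1 ✓, 2 ✓, 3 ✓, 4 ✓.
At position 5 the labels are {item}, so ¬coin → select is false there. This is the first violation.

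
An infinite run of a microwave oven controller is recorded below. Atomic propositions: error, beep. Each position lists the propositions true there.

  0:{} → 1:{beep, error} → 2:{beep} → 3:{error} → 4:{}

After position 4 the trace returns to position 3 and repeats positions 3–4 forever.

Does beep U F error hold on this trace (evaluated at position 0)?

Walking from position 0: F error first holds at position 0, and beep holds at every earlier position along the way, so beep U F error holds.

Yes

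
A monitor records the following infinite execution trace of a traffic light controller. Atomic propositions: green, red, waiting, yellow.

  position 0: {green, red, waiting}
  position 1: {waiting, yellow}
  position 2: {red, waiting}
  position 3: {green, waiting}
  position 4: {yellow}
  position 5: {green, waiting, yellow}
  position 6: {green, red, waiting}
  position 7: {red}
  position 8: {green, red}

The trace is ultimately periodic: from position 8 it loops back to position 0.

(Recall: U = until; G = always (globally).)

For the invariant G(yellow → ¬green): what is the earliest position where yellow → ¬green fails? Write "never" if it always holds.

5

Check yellow → ¬green at each position in order: 0 ✓, 1 ✓, 2 ✓, 3 ✓, 4 ✓.
At position 5 the labels are {green, waiting, yellow}, so yellow → ¬green is false there. This is the first violation.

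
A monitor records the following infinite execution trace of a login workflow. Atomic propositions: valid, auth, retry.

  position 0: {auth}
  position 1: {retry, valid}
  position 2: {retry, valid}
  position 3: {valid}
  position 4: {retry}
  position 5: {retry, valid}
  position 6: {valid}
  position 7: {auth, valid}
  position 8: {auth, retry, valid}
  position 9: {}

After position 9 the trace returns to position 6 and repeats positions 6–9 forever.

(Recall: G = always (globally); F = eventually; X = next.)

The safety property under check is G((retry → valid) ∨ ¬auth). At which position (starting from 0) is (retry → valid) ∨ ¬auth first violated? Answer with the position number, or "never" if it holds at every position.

(retry → valid) ∨ ¬auth holds at every position 0..9, and those are all the positions the trace ever visits, so the invariant G((retry → valid) ∨ ¬auth) is never violated.

never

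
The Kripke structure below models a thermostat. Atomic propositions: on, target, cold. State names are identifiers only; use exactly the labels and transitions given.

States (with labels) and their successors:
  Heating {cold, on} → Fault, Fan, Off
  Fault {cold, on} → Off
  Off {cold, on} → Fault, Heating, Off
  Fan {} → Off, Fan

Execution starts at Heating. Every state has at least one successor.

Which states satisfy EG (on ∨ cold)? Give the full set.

{Heating, Fault, Off}

States satisfying on ∨ cold: {Heating, Fault, Off}.
States satisfying EG (on ∨ cold): {Heating, Fault, Off}.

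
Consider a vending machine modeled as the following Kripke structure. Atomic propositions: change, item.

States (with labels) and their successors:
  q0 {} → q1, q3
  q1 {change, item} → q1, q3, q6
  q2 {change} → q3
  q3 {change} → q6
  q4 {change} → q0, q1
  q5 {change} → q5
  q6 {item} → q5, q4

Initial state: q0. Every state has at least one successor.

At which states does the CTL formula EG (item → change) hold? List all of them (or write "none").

{q0, q1, q4, q5}

States satisfying item → change: {q0, q1, q2, q3, q4, q5}.
States satisfying EG (item → change): {q0, q1, q4, q5}.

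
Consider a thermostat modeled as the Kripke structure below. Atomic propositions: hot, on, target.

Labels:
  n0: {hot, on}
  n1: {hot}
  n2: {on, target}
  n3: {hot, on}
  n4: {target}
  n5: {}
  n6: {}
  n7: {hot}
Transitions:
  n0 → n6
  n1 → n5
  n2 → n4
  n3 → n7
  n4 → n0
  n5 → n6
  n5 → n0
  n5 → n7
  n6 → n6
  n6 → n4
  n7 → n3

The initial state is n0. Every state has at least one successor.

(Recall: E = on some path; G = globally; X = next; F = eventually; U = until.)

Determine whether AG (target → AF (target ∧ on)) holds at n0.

Does not hold

States satisfying target → AF (target ∧ on): {n0, n1, n2, n3, n5, n6, n7}.
States satisfying AG (target → AF (target ∧ on)): {n3, n7}.
n4 is reachable from n0 and violates target → AF (target ∧ on), so AG fails at n0.
n0 ∉ Sat(AG (target → AF (target ∧ on))).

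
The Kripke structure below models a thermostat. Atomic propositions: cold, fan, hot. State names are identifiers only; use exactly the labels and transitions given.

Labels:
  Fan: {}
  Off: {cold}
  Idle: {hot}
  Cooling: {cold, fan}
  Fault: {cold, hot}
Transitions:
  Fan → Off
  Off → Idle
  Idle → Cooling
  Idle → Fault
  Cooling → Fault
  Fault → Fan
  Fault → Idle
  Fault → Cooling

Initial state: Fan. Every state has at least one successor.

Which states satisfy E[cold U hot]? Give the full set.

States satisfying cold: {Off, Cooling, Fault}.
States satisfying hot: {Idle, Fault}.
States satisfying E[cold U hot]: {Off, Idle, Cooling, Fault}.

{Off, Idle, Cooling, Fault}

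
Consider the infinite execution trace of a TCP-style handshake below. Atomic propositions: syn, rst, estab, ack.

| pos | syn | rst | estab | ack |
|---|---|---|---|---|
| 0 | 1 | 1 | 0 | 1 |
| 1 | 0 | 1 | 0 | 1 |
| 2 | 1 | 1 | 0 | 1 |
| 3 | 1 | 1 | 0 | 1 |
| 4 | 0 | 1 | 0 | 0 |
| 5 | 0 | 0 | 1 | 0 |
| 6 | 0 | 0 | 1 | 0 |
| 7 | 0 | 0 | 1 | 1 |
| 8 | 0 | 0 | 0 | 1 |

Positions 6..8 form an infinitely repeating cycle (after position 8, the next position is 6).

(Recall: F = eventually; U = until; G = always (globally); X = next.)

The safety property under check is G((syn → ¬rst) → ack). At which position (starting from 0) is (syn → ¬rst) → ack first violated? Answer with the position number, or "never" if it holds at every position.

4

Check (syn → ¬rst) → ack at each position in order: 0 ✓, 1 ✓, 2 ✓, 3 ✓.
At position 4 the labels are {rst}, so (syn → ¬rst) → ack is false there. This is the first violation.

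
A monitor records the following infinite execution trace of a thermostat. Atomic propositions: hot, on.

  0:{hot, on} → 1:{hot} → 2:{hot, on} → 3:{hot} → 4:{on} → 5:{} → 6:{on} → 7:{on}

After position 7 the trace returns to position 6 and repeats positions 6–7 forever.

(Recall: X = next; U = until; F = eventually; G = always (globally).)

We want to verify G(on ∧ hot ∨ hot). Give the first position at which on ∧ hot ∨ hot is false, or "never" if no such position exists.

Check on ∧ hot ∨ hot at each position in order: 0 ✓, 1 ✓, 2 ✓, 3 ✓.
At position 4 the labels are {on}, so on ∧ hot ∨ hot is false there. This is the first violation.

4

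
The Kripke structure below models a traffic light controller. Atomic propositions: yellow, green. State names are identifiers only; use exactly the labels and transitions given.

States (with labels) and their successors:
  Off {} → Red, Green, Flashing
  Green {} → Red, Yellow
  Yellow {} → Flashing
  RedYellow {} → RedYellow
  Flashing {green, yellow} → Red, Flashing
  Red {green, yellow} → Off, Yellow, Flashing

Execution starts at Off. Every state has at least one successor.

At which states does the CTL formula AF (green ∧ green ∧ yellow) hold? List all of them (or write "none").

{Off, Green, Yellow, Flashing, Red}

States satisfying green ∧ green ∧ yellow: {Flashing, Red}.
States satisfying AF (green ∧ green ∧ yellow): {Off, Green, Yellow, Flashing, Red}.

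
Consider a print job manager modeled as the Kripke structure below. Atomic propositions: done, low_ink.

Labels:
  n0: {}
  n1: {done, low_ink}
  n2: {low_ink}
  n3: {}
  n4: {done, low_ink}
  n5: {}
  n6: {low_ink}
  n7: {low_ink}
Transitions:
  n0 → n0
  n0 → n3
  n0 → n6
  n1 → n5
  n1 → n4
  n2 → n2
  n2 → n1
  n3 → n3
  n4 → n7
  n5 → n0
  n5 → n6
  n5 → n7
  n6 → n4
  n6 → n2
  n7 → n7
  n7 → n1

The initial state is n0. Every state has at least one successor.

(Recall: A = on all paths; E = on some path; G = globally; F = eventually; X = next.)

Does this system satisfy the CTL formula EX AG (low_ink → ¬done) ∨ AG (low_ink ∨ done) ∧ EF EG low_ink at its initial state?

States satisfying AG (low_ink → ¬done): {n3}.
States satisfying EX AG (low_ink → ¬done): {n0, n3}.
States satisfying low_ink ∨ done: {n1, n2, n4, n6, n7}.
States satisfying AG (low_ink ∨ done): ∅.
States satisfying EG low_ink: {n1, n2, n4, n6, n7}.
States satisfying EF EG low_ink: {n0, n1, n2, n4, n5, n6, n7}.
States satisfying AG (low_ink ∨ done) ∧ EF EG low_ink: ∅.
States satisfying EX AG (low_ink → ¬done) ∨ AG (low_ink ∨ done) ∧ EF EG low_ink: {n0, n3}.
n0 ∈ Sat(EX AG (low_ink → ¬done) ∨ AG (low_ink ∨ done) ∧ EF EG low_ink).

Yes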